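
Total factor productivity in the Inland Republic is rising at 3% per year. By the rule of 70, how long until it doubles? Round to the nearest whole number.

around 23 years

70/3 ≈ 23.33, so it doubles roughly every 23 years.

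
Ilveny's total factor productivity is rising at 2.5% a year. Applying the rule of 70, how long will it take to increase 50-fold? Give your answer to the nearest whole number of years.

≈ 158 years

One doubling takes 70/2.5 = 28.00 years.
50× is log₂ 50 ≈ 5.64 doublings, so ≈ 5.64 × 28.00 = 158 years.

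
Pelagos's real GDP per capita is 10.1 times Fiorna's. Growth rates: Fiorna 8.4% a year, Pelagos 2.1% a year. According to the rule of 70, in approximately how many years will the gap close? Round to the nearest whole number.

Fiorna gains on Pelagos at 8.4% − 2.1% = 6.3 points a year.
At that relative rate the gap halves every 70/6.3 ≈ 11.11 years.
A 10.1 times gap takes log₂(10.1) ≈ 3.34 halvings to close: 3.34 × 11.11 ≈ 37 years.

around 37 years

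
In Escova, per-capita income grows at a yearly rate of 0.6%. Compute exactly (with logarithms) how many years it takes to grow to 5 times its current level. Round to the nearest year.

269 years

t = ln(5) / ln(1 + 0.006) = 1.6094 / 0.005982 ≈ 269.04.
≈ 269 years.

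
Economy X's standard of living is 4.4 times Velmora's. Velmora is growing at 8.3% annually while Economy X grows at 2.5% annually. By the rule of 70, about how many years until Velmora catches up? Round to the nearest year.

The growth-rate gap is 8.3% − 2.5% = 5.8 percentage points.
So the ratio between them halves every 70/5.8 ≈ 12.07 years.
A 4.4 times gap takes log₂(4.4) ≈ 2.14 halvings to close: 2.14 × 12.07 ≈ 26 years.

26 years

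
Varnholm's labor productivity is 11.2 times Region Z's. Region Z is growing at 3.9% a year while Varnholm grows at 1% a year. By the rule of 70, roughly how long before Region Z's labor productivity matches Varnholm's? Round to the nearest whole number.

approximately 84 years

Region Z gains on Varnholm at 3.9% − 1% = 2.9 points a year.
At that relative rate the gap halves every 70/2.9 ≈ 24.14 years.
An 11.2 times gap takes log₂(11.2) ≈ 3.49 halvings to close: 3.49 × 24.14 ≈ 84 years.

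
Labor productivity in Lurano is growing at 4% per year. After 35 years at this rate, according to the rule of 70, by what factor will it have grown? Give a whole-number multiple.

Doubling time ≈ 70/4 = 17.50 years.
35/17.50 ≈ 2 doublings, so about 2^2 = 4×.

4 times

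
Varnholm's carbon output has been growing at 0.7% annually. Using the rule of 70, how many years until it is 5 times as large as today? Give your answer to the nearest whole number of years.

One doubling takes 70/0.7 = 100.00 years.
5× is log₂ 5 ≈ 2.32 doublings, so ≈ 2.32 × 100.00 = 232 years.

about 232 years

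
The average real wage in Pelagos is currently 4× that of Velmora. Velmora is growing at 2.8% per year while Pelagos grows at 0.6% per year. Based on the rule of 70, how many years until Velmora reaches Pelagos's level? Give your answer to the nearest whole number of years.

The growth-rate gap is 2.8% − 0.6% = 2.2 percentage points.
So the ratio between them halves every 70/2.2 ≈ 31.82 years.
A 4× gap closes after 2 halvings: 2 × 31.82 ≈ 64 years.

roughly 64 years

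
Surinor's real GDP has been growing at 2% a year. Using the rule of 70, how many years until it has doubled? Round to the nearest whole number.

At 2%, doubling takes about 70/2 = 35.00 years.

about 35 years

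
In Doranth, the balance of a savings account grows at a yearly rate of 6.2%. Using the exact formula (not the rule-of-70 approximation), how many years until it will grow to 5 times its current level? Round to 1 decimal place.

26.8 years

t = ln(5) / ln(1 + 0.062) = 1.6094 / 0.060154 ≈ 26.75.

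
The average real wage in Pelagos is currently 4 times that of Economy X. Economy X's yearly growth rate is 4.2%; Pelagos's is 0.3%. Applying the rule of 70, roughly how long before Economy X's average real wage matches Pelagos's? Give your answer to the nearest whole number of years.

Economy X gains on Pelagos at 4.2% − 0.3% = 3.9 points a year.
At that relative rate the gap halves every 70/3.9 ≈ 17.95 years.
A 4 times gap closes after 2 halvings: 2 × 17.95 ≈ 36 years.

36 years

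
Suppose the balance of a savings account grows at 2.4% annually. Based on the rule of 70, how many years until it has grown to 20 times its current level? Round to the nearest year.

One doubling takes 70/2.4 = 29.17 years.
Reaching 20× takes log₂(20) ≈ 4.32 doublings.
4.32 × 29.17 ≈ 126 years.

around 126 years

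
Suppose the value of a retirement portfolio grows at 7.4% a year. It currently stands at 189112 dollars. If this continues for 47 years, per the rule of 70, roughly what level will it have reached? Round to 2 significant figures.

around 5900000 dollars

Doubling time ≈ 70/7.4 = 9.46 years.
47 years is 47/9.46 ≈ 4.97 doublings, a factor of 2^4.97 ≈ 31.34.
189112 × 31.34 ≈ 5900000 dollars.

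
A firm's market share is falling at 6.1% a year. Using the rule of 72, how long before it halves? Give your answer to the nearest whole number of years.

approximately 12 years

The rule works in reverse for decay: 72/6.1 ≈ 11.80 years to halve.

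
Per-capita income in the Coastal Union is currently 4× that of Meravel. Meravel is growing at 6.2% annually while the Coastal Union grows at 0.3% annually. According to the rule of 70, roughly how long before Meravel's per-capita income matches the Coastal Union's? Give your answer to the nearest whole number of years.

about 24 years

Meravel gains on the Coastal Union at 6.2% − 0.3% = 5.9 points a year.
At that relative rate the gap halves every 70/5.9 ≈ 11.86 years.
A 4× gap closes after 2 halvings: 2 × 11.86 ≈ 24 years.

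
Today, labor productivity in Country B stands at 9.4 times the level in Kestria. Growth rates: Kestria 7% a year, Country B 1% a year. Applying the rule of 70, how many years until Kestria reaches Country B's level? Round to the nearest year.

38 years

The growth-rate gap is 7% − 1% = 6 percentage points.
So the ratio between them halves every 70/6 ≈ 11.67 years.
A 9.4 times gap takes log₂(9.4) ≈ 3.23 halvings to close: 3.23 × 11.67 ≈ 38 years.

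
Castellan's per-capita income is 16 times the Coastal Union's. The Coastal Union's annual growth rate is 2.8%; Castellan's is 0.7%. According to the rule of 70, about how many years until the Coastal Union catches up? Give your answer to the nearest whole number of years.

roughly 133 years

The growth-rate gap is 2.8% − 0.7% = 2.1 percentage points.
So the ratio between them halves every 70/2.1 ≈ 33.33 years.
A 16 times gap closes after 4 halvings: 4 × 33.33 ≈ 133 years.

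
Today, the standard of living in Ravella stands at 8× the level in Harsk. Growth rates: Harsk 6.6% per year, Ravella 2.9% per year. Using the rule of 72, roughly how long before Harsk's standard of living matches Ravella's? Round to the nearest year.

Harsk gains on Ravella at 6.6% − 2.9% = 3.7 points a year.
At that relative rate the gap halves every 72/3.7 ≈ 19.46 years.
An 8× gap closes after 3 halvings: 3 × 19.46 ≈ 58 years.

approximately 58 years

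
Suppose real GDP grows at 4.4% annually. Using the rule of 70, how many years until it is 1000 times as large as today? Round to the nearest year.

One doubling takes 70/4.4 = 15.91 years.
Reaching 1000× takes log₂(1000) ≈ 9.97 doublings.
9.97 × 15.91 ≈ 159 years.

159 years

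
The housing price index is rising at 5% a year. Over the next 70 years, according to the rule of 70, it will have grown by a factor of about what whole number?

roughly 32 times

70/5 ≈ 14.00 years per doubling.
70 years fits 5 doublings: 2^5 = 32.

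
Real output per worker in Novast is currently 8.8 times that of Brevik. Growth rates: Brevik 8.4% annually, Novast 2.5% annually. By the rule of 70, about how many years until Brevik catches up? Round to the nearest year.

Brevik gains on Novast at 8.4% − 2.5% = 5.9 points a year.
At that relative rate the gap halves every 70/5.9 ≈ 11.86 years.
An 8.8 times gap takes log₂(8.8) ≈ 3.14 halvings to close: 3.14 × 11.86 ≈ 37 years.

around 37 years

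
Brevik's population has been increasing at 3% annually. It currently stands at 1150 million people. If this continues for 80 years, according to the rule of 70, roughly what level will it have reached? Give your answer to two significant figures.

12000 million people

Doubling time ≈ 70/3 = 23.33 years.
80 years is 80/23.33 ≈ 3.43 doublings, a factor of 2^3.43 ≈ 10.78.
1150 × 10.78 ≈ 12000 million people.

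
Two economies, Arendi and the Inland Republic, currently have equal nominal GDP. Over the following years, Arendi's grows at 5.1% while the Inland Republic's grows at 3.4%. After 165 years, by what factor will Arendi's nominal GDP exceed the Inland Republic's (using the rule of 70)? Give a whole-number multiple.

approximately 16 times

Arendi pulls ahead at 1.7 pp per year, so the ratio doubles every 70/1.7 ≈ 41.18 years.
In 165 years that's 4.01 doublings: 2^4.01 ≈ 16.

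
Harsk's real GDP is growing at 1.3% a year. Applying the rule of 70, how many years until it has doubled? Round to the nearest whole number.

Doubling time ≈ 70 / 1.3 = 53.85 years.

around 54 years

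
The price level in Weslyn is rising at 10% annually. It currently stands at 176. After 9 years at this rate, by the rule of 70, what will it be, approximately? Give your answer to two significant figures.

around 430

Doubling time ≈ 70/10 = 7.00 years.
9 years is 9/7.00 ≈ 1.29 doublings, a factor of 2^1.29 ≈ 2.45.
176 × 2.45 ≈ 430.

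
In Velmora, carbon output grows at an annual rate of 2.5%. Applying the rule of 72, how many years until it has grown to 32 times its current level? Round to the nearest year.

approximately 144 years

At 2.5% it doubles every 72/2.5 ≈ 28.80 years.
Getting to 32× needs 5 doublings: 5 × 28.80 ≈ 144 years.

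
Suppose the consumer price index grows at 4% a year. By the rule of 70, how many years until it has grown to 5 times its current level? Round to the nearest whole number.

One doubling takes 70/4 = 17.50 years.
5× is log₂ 5 ≈ 2.32 doublings, so ≈ 2.32 × 17.50 = 41 years.

≈ 41 years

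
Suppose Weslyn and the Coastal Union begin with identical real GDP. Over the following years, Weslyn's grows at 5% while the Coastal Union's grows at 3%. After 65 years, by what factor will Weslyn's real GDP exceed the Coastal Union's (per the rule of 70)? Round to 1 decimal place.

Only the 2-point difference matters.
70/2 ≈ 35.00 years per doubling of the ratio; 65 years gives 1.86 doublings, so ≈ 3.6×.

3.6 times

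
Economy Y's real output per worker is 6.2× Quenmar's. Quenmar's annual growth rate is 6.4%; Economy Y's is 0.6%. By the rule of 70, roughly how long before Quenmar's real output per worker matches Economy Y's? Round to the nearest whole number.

≈ 32 years

Quenmar gains on Economy Y at 6.4% − 0.6% = 5.8 points a year.
At that relative rate the gap halves every 70/5.8 ≈ 12.07 years.
A 6.2× gap takes log₂(6.2) ≈ 2.63 halvings to close: 2.63 × 12.07 ≈ 32 years.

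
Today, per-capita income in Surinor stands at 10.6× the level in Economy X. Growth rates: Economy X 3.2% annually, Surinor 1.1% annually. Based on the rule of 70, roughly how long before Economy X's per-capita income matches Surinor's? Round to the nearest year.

roughly 114 years

What matters is the difference: 2.1 pp.
Rule of 70 on the gap: the ratio halves every 70/2.1 ≈ 33.33 years.
A 10.6× gap takes log₂(10.6) ≈ 3.41 halvings to close: 3.41 × 33.33 ≈ 114 years.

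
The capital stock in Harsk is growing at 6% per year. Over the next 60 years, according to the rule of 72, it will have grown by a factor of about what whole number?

72/6 ≈ 12.00 years per doubling.
60 years fits 5 doublings: 2^5 = 32.

32 times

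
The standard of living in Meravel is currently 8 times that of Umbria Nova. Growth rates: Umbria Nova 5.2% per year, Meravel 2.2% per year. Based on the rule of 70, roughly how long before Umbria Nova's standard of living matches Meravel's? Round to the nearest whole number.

What matters is the difference: 3 pp.
Rule of 70 on the gap: the ratio halves every 70/3 ≈ 23.33 years.
An 8 times gap closes after 3 halvings: 3 × 23.33 ≈ 70 years.

approximately 70 years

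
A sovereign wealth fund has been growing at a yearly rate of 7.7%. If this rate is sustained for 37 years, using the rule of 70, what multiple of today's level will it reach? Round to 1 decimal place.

roughly 16.8 times

Doubles every ≈ 9.09 years (70/7.7).
37 years is 4.07 doublings; 2^4.07 ≈ 16.8×.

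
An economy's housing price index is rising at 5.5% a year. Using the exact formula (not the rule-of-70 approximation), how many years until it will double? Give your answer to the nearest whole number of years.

t = ln(2) / ln(1 + 0.055) = 0.6931 / 0.053541 ≈ 12.95.
≈ 13 years.

13 years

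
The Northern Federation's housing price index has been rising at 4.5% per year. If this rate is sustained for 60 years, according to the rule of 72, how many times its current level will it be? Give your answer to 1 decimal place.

approximately 13.5 times

Doubles every ≈ 16.00 years (72/4.5).
60 years is 3.75 doublings; 2^3.75 ≈ 13.5×.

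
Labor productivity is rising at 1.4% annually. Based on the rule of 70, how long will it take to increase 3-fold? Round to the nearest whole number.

One doubling takes 70/1.4 = 50.00 years.
Reaching 3× takes log₂(3) ≈ 1.58 doublings.
1.58 × 50.00 ≈ 79 years.

approximately 79 years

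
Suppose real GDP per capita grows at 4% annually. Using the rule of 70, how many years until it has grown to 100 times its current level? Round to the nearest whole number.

One doubling takes 70/4 = 17.50 years.
100× is log₂ 100 ≈ 6.64 doublings, so ≈ 6.64 × 17.50 = 116 years.

≈ 116 years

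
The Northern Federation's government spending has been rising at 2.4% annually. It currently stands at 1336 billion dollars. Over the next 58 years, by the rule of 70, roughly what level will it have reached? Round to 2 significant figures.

Doubling time ≈ 70/2.4 = 29.17 years.
58 years is 58/29.17 ≈ 1.99 doublings, a factor of 2^1.99 ≈ 3.97.
1336 × 3.97 ≈ 5300 billion dollars.

≈ 5300 billion dollars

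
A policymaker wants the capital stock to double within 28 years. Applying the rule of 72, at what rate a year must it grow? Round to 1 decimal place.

72 / 28 ≈ 2.57, so about 2.6% a year.

roughly 2.6% a year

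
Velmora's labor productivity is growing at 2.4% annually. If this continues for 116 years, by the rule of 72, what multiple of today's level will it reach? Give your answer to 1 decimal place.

Doubles every ≈ 30.00 years (72/2.4).
116 years is 3.87 doublings; 2^3.87 ≈ 14.6×.

approximately 14.6 times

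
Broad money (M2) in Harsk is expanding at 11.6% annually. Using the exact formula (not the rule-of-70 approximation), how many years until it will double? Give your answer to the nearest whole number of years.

6 years

t = ln(2) / ln(1 + 0.116) = 0.6931 / 0.109751 ≈ 6.32.
≈ 6 years.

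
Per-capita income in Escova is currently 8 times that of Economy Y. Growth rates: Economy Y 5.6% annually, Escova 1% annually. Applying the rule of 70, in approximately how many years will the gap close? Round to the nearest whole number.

≈ 46 years

What matters is the difference: 4.6 pp.
Rule of 70 on the gap: the ratio halves every 70/4.6 ≈ 15.22 years.
An 8 times gap closes after 3 halvings: 3 × 15.22 ≈ 46 years.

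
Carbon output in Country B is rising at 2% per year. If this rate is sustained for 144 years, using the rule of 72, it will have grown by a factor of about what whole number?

roughly 16 times

72/2 ≈ 36.00 years per doubling.
144 years fits 4 doublings: 2^4 = 16.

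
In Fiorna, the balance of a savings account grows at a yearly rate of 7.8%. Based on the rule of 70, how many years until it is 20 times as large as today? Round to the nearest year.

At 7.8% it doubles every 70/7.8 ≈ 8.97 years.
Reaching 20× takes log₂(20) ≈ 4.32 doublings.
4.32 × 8.97 ≈ 39 years.

around 39 years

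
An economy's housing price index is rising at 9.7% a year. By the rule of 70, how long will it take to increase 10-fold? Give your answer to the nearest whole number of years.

At 9.7% it doubles every 70/9.7 ≈ 7.22 years.
10× is log₂ 10 ≈ 3.32 doublings, so ≈ 3.32 × 7.22 = 24 years.

≈ 24 years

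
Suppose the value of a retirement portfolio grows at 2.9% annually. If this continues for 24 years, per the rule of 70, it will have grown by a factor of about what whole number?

approximately 2 times

70/2.9 ≈ 24.14 years per doubling.
24 years fits 1 doubling: 2^1 = 2.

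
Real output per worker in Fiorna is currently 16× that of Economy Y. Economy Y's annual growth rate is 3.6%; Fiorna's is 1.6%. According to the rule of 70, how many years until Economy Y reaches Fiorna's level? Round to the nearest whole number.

The growth-rate gap is 3.6% − 1.6% = 2 percentage points.
So the ratio between them halves every 70/2 ≈ 35.00 years.
A 16× gap closes after 4 halvings: 4 × 35.00 ≈ 140 years.

about 140 years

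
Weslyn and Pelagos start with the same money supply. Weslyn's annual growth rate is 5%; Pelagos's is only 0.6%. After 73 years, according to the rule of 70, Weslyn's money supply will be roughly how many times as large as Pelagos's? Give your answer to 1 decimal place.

≈ 24.1 times

Only the 4.4-point difference matters.
70/4.4 ≈ 15.91 years per doubling of the ratio; 73 years gives 4.59 doublings, so ≈ 24.1×.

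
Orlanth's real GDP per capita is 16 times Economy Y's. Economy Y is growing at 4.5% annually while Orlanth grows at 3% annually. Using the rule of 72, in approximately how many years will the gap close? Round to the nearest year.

around 192 years

Economy Y gains on Orlanth at 4.5% − 3% = 1.5 points a year.
At that relative rate the gap halves every 72/1.5 ≈ 48.00 years.
A 16 times gap closes after 4 halvings: 4 × 48.00 ≈ 192 years.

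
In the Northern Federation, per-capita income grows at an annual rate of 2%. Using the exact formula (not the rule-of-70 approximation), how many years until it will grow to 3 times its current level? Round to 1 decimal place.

55.5 years

t = ln(3) / ln(1 + 0.02) = 1.0986 / 0.019803 ≈ 55.48.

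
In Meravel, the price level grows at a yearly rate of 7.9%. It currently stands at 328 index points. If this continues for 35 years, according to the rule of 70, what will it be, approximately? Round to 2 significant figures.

It doubles every 70/7.9 ≈ 8.86 years, so 35 years is 3.95 doublings.
2^3.95 ≈ 15.45; 328 × 15.45 ≈ 5100 index points.

around 5100 index points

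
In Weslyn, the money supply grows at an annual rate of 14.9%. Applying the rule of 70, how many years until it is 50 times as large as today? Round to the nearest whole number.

At 14.9% it doubles every 70/14.9 ≈ 4.70 years.
50× is log₂ 50 ≈ 5.64 doublings, so ≈ 5.64 × 4.70 = 27 years.

roughly 27 years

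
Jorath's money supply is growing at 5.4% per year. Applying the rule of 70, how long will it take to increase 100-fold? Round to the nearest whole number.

roughly 86 years

At 5.4% it doubles every 70/5.4 ≈ 12.96 years.
100× is log₂ 100 ≈ 6.64 doublings, so ≈ 6.64 × 12.96 = 86 years.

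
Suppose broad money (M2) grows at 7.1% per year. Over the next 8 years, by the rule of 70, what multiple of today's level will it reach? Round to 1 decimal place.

Doubling time ≈ 70/7.1 = 9.86 years.
8 years / 9.86 ≈ 0.81 doublings → factor 2^0.81 ≈ 1.8.

1.8 times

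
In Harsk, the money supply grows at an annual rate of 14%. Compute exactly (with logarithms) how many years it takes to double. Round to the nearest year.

t = ln(2) / ln(1 + 0.14) = 0.6931 / 0.131028 ≈ 5.29.
≈ 5 years.

5 years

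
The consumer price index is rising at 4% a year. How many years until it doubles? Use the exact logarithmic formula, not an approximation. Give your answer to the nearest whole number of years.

18 years

t = ln(2) / ln(1 + 0.04) = 0.6931 / 0.039221 ≈ 17.67.
≈ 18 years.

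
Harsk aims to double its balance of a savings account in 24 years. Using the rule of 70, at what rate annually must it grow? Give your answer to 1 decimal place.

roughly 2.9% annually

70 / 24 ≈ 2.92, so about 2.9% annually.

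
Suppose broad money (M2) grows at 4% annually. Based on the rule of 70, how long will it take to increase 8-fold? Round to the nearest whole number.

At 4% it doubles every 70/4 ≈ 17.50 years.
8× is 3 doublings, so 3 × 17.50 ≈ 53 years.

53 years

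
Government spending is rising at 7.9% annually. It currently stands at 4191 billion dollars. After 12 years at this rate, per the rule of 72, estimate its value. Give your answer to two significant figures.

about 10000 billion dollars

It doubles every 72/7.9 ≈ 9.11 years, so 12 years is 1.32 doublings.
2^1.32 ≈ 2.50; 4191 × 2.50 ≈ 10000 billion dollars.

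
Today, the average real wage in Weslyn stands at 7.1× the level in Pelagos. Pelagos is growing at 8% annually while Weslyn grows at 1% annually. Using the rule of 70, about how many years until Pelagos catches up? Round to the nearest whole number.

about 28 years

The growth-rate gap is 8% − 1% = 7 percentage points.
So the ratio between them halves every 70/7 ≈ 10.00 years.
A 7.1× gap takes log₂(7.1) ≈ 2.83 halvings to close: 2.83 × 10.00 ≈ 28 years.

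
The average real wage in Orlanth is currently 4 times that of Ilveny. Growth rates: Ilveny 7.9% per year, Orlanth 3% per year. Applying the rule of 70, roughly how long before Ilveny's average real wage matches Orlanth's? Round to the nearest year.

approximately 29 years

What matters is the difference: 4.9 pp.
Rule of 70 on the gap: the ratio halves every 70/4.9 ≈ 14.29 years.
A 4 times gap closes after 2 halvings: 2 × 14.29 ≈ 29 years.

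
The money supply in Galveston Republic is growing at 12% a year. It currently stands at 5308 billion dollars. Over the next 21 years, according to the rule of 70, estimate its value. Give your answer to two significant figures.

Doubling time ≈ 70/12 = 5.83 years.
21 years is 21/5.83 ≈ 3.60 doublings, a factor of 2^3.60 ≈ 12.13.
5308 × 12.13 ≈ 64000 billion dollars.

roughly 64000 billion dollars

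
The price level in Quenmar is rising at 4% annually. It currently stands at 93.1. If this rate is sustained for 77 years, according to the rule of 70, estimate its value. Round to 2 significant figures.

It doubles every 70/4 ≈ 17.50 years, so 77 years is 4.40 doublings.
2^4.40 ≈ 21.11; 93.1 × 21.11 ≈ 2000.

≈ 2000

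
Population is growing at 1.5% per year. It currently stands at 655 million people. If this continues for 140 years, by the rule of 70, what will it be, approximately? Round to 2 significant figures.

roughly 5200 million people

It doubles every 70/1.5 ≈ 46.67 years, so 140 years is 3.00 doublings.
2^3.00 ≈ 8.00; 655 × 8.00 ≈ 5200 million people.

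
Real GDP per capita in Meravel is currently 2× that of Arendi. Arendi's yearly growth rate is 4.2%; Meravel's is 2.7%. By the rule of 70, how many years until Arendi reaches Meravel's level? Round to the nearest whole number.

What matters is the difference: 1.5 pp.
Rule of 70 on the gap: the ratio halves every 70/1.5 ≈ 46.67 years.
A 2× gap closes after 1 halving: 1 × 46.67 ≈ 47 years.

about 47 years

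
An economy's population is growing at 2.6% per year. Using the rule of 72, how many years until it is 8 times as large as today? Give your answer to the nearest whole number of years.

At 2.6% it doubles every 72/2.6 ≈ 27.69 years.
Getting to 8× needs 3 doublings: 3 × 27.69 ≈ 83 years.

≈ 83 years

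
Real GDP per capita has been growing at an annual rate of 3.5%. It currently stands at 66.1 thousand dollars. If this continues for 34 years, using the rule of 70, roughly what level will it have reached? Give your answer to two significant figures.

Doubling time ≈ 70/3.5 = 20.00 years.
34 years is 34/20.00 ≈ 1.70 doublings, a factor of 2^1.70 ≈ 3.25.
66.1 × 3.25 ≈ 210 thousand dollars.

210 thousand dollars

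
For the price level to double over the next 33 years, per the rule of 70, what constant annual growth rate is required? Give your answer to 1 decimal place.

around 2.1%

70 / 33 ≈ 2.12, so about 2.1% annually.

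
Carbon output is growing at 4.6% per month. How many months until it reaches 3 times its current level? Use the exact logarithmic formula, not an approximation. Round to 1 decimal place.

t = ln(3) / ln(1 + 0.046) = 1.0986 / 0.044973 ≈ 24.43.

24.4 months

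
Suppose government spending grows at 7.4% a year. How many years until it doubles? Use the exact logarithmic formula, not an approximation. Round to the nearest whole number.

t = ln(2) / ln(1 + 0.074) = 0.6931 / 0.071390 ≈ 9.71.
≈ 10 years.

10 years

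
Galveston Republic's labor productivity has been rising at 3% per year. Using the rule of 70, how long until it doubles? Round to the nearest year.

Doubling time ≈ 70 / 3 = 23.33 years.

around 23 years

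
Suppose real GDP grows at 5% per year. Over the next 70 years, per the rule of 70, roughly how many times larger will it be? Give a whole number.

approximately 32 times

Doubling time ≈ 70/5 = 14.00 years.
70/14.00 ≈ 5 doublings, so about 2^5 = 32×.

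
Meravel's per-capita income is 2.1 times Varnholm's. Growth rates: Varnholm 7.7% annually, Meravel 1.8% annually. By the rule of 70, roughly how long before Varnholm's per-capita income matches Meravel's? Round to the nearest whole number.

What matters is the difference: 5.9 pp.
Rule of 70 on the gap: the ratio halves every 70/5.9 ≈ 11.86 years.
A 2.1 times gap takes log₂(2.1) ≈ 1.07 halvings to close: 1.07 × 11.86 ≈ 13 years.

approximately 13 years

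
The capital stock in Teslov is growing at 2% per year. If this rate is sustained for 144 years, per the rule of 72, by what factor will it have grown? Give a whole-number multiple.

≈ 16 times

72/2 ≈ 36.00 years per doubling.
144 years fits 4 doublings: 2^4 = 16.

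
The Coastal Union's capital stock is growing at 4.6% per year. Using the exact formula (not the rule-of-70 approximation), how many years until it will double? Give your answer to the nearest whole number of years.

t = ln(2) / ln(1 + 0.046) = 0.6931 / 0.044973 ≈ 15.41.
≈ 15 years.

15 years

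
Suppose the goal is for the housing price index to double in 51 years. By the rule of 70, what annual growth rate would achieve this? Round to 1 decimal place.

70 / 51 ≈ 1.37, so about 1.4% annually.

roughly 1.4%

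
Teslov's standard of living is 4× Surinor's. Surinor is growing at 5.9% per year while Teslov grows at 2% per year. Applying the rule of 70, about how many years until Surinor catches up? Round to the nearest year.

≈ 36 years

Surinor gains on Teslov at 5.9% − 2% = 3.9 points a year.
At that relative rate the gap halves every 70/3.9 ≈ 17.95 years.
A 4× gap closes after 2 halvings: 2 × 17.95 ≈ 36 years.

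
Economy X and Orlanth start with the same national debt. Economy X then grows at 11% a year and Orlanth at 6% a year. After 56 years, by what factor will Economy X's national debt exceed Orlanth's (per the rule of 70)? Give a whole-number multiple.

16 times

Rate gap = 11% − 6% = 5 points.
The ratio doubles every 70/5 ≈ 14.00 years.
56/14.00 ≈ 4.00 doublings → ratio ≈ 2^4.00 ≈ 16.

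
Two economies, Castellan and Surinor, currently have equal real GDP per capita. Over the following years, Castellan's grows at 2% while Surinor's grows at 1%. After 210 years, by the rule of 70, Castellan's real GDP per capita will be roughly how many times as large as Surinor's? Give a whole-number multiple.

Only the 1-point difference matters.
70/1 ≈ 70.00 years per doubling of the ratio; 210 years gives 3.00 doublings, so ≈ 8×.

approximately 8 times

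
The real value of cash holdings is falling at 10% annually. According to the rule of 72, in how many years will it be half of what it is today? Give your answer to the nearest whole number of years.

roughly 7 years

The rule works in reverse for decay: 72/10 ≈ 7.20 years to halve.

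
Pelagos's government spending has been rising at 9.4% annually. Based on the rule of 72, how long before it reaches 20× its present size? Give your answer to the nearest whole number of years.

Doubling time ≈ 72/9.4 = 7.66 years.
Reaching 20× takes log₂(20) ≈ 4.32 doublings.
4.32 × 7.66 ≈ 33 years.

about 33 years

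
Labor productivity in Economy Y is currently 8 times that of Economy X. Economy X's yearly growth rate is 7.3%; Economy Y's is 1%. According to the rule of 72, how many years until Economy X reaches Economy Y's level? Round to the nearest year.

The growth-rate gap is 7.3% − 1% = 6.3 percentage points.
So the ratio between them halves every 72/6.3 ≈ 11.43 years.
An 8 times gap closes after 3 halvings: 3 × 11.43 ≈ 34 years.

≈ 34 years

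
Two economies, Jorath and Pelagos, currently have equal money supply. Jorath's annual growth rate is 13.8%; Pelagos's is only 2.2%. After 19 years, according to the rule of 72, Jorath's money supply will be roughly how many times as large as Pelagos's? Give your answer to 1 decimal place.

about 8.3 times

Rate gap = 13.8% − 2.2% = 11.6 points.
The ratio doubles every 72/11.6 ≈ 6.21 years.
19/6.21 ≈ 3.06 doublings → ratio ≈ 2^3.06 ≈ 8.3.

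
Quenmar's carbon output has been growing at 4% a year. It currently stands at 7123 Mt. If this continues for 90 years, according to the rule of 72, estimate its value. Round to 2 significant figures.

230000 Mt

It doubles every 72/4 ≈ 18.00 years, so 90 years is 5.00 doublings.
2^5.00 ≈ 32.00; 7123 × 32.00 ≈ 230000 Mt.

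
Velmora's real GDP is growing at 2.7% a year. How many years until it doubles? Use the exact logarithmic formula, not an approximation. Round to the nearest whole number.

26 years

t = ln(2) / ln(1 + 0.027) = 0.6931 / 0.026642 ≈ 26.02.
≈ 26 years.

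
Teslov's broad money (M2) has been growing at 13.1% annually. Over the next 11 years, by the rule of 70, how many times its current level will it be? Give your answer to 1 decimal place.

Doubling time ≈ 70/13.1 = 5.34 years.
11 years / 5.34 ≈ 2.06 doublings → factor 2^2.06 ≈ 4.2.

roughly 4.2 times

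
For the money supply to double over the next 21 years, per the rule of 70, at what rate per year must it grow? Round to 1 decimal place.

≈ 3.3%

70 / 21 ≈ 3.33, so about 3.3% per year.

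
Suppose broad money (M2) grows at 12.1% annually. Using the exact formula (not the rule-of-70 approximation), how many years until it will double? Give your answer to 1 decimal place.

t = ln(2) / ln(1 + 0.121) = 0.6931 / 0.114221 ≈ 6.07.

6.1 years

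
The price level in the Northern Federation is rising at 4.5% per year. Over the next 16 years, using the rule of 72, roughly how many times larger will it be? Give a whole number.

around 2 times

72/4.5 ≈ 16.00 years per doubling.
16 years fits 1 doubling: 2^1 = 2.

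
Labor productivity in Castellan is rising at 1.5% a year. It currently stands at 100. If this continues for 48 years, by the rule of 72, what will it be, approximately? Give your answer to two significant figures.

Doubling time ≈ 72/1.5 = 48.00 years.
48 years is 48/48.00 ≈ 1.00 doublings, a factor of 2^1.00 ≈ 2.00.
100 × 2.00 ≈ 200.

≈ 200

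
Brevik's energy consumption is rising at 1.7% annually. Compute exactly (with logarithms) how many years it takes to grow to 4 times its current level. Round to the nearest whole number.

t = ln(4) / ln(1 + 0.017) = 1.3863 / 0.016857 ≈ 82.24.
≈ 82 years.

82 years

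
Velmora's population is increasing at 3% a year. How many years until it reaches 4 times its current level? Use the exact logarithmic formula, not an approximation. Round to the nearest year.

t = ln(4) / ln(1 + 0.03) = 1.3863 / 0.029559 ≈ 46.90.
≈ 47 years.

47 years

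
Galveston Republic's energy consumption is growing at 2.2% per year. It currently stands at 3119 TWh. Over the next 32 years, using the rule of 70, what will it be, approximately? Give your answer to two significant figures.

roughly 6300 TWh

It doubles every 70/2.2 ≈ 31.82 years, so 32 years is 1.01 doublings.
2^1.01 ≈ 2.01; 3119 × 2.01 ≈ 6300 TWh.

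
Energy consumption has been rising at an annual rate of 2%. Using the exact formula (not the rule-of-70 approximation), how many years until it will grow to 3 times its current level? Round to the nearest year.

55 years

t = ln(3) / ln(1 + 0.02) = 1.0986 / 0.019803 ≈ 55.48.
≈ 55 years.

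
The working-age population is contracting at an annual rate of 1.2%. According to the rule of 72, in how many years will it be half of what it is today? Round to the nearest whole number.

The rule works in reverse for decay: 72/1.2 ≈ 60.00 years to halve.

≈ 60 years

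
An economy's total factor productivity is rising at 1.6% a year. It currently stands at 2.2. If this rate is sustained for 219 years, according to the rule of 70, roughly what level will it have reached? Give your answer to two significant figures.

≈ 71

Doubling time ≈ 70/1.6 = 43.75 years.
219 years is 219/43.75 ≈ 5.01 doublings, a factor of 2^5.01 ≈ 32.22.
2.2 × 32.22 ≈ 71.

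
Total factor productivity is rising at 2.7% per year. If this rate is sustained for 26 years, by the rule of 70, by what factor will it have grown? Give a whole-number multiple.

2 times

Doubling time ≈ 70/2.7 = 25.93 years.
26/25.93 ≈ 1 doubling, so about 2^1 = 2×.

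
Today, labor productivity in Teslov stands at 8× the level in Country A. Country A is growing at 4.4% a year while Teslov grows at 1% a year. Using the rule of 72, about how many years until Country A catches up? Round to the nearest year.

What matters is the difference: 3.4 pp.
Rule of 72 on the gap: the ratio halves every 72/3.4 ≈ 21.18 years.
An 8× gap closes after 3 halvings: 3 × 21.18 ≈ 64 years.

≈ 64 years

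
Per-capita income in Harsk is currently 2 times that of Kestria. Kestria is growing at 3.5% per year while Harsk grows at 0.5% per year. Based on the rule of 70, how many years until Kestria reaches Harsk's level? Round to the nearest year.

What matters is the difference: 3 pp.
Rule of 70 on the gap: the ratio halves every 70/3 ≈ 23.33 years.
A 2 times gap closes after 1 halving: 1 × 23.33 ≈ 23 years.

about 23 years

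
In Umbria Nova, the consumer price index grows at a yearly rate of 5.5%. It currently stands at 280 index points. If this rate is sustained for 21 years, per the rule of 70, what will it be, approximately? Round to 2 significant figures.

Doubling time ≈ 70/5.5 = 12.73 years.
21 years is 21/12.73 ≈ 1.65 doublings, a factor of 2^1.65 ≈ 3.14.
280 × 3.14 ≈ 880 index points.

880 index points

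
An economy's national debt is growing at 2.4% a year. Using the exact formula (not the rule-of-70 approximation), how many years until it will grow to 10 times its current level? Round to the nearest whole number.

97 years

t = ln(10) / ln(1 + 0.024) = 2.3026 / 0.023717 ≈ 97.09.
≈ 97 years.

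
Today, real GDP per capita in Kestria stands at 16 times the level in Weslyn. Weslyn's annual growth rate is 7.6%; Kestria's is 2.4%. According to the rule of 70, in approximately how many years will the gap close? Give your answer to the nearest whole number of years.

approximately 54 years

What matters is the difference: 5.2 pp.
Rule of 70 on the gap: the ratio halves every 70/5.2 ≈ 13.46 years.
A 16 times gap closes after 4 halvings: 4 × 13.46 ≈ 54 years.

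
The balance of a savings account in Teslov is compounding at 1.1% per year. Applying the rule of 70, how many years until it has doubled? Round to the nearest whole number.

roughly 64 years

70/1.1 ≈ 63.64, so it doubles roughly every 64 years.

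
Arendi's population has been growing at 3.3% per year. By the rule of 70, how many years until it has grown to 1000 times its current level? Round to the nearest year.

≈ 211 years

At 3.3% it doubles every 70/3.3 ≈ 21.21 years.
1000× is log₂ 1000 ≈ 9.97 doublings, so ≈ 9.97 × 21.21 = 211 years.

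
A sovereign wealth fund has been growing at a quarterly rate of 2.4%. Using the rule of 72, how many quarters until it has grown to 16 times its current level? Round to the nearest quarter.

Doubling time ≈ 72/2.4 = 30.00 quarters.
16× is 4 doublings, so 4 × 30.00 ≈ 120 quarters.

≈ 120 quarters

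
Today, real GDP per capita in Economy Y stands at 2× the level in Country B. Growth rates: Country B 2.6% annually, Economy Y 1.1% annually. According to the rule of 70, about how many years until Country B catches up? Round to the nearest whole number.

≈ 47 years

The growth-rate gap is 2.6% − 1.1% = 1.5 percentage points.
So the ratio between them halves every 70/1.5 ≈ 46.67 years.
A 2× gap closes after 1 halving: 1 × 46.67 ≈ 47 years.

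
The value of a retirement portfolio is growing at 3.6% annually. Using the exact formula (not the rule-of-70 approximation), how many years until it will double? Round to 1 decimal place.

t = ln(2) / ln(1 + 0.036) = 0.6931 / 0.035367 ≈ 19.60.

19.6 years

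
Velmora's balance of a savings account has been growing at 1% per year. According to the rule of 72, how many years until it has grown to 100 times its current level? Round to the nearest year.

roughly 478 years

One doubling takes 72/1 = 72.00 years.
Reaching 100× takes log₂(100) ≈ 6.64 doublings.
6.64 × 72.00 ≈ 478 years.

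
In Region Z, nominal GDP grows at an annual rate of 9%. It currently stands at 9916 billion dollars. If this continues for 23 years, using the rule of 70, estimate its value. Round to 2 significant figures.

77000 billion dollars

Doubling time ≈ 70/9 = 7.78 years.
23 years is 23/7.78 ≈ 2.96 doublings, a factor of 2^2.96 ≈ 7.78.
9916 × 7.78 ≈ 77000 billion dollars.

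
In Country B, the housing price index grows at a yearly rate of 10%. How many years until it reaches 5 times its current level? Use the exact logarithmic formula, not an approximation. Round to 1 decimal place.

t = ln(5) / ln(1 + 0.1) = 1.6094 / 0.095310 ≈ 16.89.

16.9 years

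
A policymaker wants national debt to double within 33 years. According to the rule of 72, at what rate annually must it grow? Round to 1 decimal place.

72 / 33 ≈ 2.18, so about 2.2% annually.

about 2.2%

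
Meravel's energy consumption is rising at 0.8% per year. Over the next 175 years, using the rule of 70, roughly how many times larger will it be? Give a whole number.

≈ 4 times

70/0.8 ≈ 87.50 years per doubling.
175 years fits 2 doublings: 2^2 = 4.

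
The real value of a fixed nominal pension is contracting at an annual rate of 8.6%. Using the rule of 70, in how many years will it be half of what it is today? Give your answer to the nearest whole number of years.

Halving time ≈ 70 / 8.6 = 8.14 → 8 years.

8 years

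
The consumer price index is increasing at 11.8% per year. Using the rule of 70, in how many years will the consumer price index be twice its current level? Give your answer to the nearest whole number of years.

roughly 6 years

At 11.8%, doubling takes about 70/11.8 = 5.93 years.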